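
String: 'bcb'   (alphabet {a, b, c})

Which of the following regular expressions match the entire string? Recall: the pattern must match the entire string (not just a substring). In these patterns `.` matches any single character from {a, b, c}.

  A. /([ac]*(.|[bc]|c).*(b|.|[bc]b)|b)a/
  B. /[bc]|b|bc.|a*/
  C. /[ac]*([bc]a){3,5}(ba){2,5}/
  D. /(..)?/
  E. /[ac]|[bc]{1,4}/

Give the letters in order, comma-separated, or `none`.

B, E

A → no match — must end with 'a'
B → match
C → no match — must end with 'ba'
D → no match
E → match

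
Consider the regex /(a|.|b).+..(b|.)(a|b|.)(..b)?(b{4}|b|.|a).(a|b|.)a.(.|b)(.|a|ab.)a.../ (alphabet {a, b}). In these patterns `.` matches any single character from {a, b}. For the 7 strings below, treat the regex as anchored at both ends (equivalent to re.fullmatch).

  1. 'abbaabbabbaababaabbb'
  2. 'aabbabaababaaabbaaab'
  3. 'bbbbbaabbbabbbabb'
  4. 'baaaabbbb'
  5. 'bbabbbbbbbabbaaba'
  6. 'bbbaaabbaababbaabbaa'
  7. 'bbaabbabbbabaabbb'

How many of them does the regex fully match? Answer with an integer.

2

1 → match
2 → match
3 → no match
4 → no match
5 → no match
6 → no match
7 → no match
Total matched: 2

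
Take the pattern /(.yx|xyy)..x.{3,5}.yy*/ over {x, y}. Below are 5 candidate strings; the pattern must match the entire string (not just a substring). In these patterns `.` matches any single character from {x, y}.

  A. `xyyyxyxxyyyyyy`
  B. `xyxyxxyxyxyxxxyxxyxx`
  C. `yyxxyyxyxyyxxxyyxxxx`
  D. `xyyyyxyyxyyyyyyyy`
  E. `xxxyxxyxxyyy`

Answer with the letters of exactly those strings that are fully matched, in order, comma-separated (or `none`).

A → no match
B → no match
C → no match
D → match
E → no match

D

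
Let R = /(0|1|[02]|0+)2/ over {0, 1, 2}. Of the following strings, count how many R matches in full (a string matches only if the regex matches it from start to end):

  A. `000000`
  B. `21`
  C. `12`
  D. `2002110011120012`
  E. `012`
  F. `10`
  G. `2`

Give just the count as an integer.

1

A → no match — must end with `2`
B → no match — must end with `2`
C → match
D → no match
E → no match
F → no match — must end with `2`
G → no match
Total matched: 1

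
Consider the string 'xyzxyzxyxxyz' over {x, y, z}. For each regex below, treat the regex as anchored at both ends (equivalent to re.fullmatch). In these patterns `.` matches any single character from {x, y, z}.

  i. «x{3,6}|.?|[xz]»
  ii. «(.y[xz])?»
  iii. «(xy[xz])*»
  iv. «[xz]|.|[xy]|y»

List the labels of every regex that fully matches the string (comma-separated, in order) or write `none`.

i → no match
ii → no match
iii → match
iv → no match

iii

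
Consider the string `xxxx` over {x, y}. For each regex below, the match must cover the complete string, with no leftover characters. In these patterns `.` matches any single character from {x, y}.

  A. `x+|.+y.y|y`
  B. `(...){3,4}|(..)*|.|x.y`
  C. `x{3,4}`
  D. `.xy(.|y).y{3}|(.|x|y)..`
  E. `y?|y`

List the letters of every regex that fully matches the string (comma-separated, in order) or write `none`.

A, B, C

A → match
B → match
C → match
D → no match
E → no match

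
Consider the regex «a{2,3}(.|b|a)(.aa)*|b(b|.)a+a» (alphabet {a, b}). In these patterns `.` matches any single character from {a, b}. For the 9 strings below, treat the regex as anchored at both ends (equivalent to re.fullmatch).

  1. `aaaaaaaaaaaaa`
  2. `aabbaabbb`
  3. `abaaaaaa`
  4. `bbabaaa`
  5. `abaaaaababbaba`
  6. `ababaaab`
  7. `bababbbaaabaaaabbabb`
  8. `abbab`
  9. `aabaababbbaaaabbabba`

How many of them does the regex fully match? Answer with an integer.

1 → match
2 → no match
3 → no match
4 → no match
5 → no match
6 → no match
7 → no match
8 → no match
9 → no match
Total matched: 1

1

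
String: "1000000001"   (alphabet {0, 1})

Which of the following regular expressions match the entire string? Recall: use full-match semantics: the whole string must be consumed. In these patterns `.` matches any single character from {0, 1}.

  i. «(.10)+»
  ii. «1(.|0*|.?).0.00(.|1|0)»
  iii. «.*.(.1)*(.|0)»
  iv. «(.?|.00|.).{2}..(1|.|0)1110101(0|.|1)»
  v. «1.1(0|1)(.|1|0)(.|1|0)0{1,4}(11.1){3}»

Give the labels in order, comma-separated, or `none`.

i → no match — must end with "10"
ii → match
iii → match
iv → no match
v → no match

ii, iii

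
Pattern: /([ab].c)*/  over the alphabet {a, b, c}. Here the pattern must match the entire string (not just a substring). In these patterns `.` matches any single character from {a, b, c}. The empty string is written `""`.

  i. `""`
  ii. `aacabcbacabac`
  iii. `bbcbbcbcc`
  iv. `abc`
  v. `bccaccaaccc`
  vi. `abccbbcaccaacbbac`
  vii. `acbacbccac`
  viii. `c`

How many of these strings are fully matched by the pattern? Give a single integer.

i → match
ii → no match
iii → match
iv → match
v → no match
vi → no match
vii → no match
viii → no match
Total matched: 3

3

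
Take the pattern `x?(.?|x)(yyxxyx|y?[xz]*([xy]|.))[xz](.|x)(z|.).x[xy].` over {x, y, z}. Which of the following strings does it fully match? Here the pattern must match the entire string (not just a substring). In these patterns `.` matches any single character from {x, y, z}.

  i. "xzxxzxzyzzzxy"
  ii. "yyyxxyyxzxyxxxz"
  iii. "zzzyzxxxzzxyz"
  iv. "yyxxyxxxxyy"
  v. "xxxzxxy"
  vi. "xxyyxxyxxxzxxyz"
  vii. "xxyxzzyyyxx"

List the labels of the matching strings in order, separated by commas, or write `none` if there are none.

vi

i → no match
ii → no match
iii → no match
iv → no match
v → no match
vi → match
vii → no match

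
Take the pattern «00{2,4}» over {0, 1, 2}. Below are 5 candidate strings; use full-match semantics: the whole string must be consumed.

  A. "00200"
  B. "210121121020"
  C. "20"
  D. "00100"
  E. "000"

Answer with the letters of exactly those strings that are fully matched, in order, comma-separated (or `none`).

E

A. "00200" → no match
B. "210121121020" → no match — must start with "00"
C. "20" → no match — must start with "00"
D. "00100" → no match
E. "000" → match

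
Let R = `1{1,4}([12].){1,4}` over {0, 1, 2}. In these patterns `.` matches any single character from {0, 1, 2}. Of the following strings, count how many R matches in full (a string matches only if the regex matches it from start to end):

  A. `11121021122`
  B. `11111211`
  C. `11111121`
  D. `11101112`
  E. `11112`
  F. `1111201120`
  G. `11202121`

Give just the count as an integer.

A → no match
B → match
C → match
D → match
E → match
F → match
G → match
Total matched: 6

6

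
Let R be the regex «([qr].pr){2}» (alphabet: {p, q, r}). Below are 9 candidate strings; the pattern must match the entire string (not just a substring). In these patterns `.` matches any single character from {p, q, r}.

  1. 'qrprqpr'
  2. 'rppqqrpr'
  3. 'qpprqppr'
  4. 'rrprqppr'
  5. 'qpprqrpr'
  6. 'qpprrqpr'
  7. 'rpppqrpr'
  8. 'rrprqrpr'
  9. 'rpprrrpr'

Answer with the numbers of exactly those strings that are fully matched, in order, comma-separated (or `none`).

1 → no match
2 → no match
3 → match
4 → match
5 → match
6 → match
7 → no match
8 → match
9 → match

3, 4, 5, 6, 8, 9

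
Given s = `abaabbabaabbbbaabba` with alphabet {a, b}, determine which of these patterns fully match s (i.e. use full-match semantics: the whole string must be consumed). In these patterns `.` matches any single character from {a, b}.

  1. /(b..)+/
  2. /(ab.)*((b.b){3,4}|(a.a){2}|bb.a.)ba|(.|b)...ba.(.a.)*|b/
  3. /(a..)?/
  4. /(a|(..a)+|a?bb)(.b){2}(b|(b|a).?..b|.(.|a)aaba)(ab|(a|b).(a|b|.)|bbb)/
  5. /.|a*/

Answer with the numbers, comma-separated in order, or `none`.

1 → no match — must start with `b`
2 → match
3 → no match
4 → no match
5 → no match

2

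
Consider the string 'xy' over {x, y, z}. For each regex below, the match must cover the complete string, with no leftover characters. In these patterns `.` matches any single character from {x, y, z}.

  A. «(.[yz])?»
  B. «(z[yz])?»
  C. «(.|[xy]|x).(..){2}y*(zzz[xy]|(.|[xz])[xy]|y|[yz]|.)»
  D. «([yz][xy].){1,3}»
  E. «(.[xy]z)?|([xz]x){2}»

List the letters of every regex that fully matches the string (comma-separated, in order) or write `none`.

A → match
B → no match
C → no match
D → no match
E → no match

A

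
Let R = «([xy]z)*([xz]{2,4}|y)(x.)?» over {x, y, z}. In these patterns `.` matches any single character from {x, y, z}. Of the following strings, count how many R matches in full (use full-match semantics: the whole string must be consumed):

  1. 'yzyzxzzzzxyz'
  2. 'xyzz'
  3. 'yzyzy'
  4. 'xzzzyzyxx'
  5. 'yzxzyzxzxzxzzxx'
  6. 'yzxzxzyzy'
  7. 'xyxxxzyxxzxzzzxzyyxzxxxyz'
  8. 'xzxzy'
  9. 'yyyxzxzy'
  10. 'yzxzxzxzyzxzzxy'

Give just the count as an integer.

1 → no match
2 → no match
3 → match
4 → no match
5 → match
6 → match
7 → no match
8 → match
9 → no match
10 → match
Total matched: 5

5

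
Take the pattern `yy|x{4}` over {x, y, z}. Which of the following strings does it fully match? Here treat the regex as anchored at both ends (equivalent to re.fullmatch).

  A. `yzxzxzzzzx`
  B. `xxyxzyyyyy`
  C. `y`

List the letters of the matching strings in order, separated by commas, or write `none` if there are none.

none

A → no match
B → no match
C → no match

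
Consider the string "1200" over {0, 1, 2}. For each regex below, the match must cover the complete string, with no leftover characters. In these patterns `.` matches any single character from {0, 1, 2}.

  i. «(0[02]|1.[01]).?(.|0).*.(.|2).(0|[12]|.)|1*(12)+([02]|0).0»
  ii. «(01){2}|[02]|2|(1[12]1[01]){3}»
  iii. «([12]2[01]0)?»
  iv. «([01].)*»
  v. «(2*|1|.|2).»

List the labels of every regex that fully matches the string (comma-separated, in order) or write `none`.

iii, iv

i → no match
ii → no match
iii → match
iv → match
v → no match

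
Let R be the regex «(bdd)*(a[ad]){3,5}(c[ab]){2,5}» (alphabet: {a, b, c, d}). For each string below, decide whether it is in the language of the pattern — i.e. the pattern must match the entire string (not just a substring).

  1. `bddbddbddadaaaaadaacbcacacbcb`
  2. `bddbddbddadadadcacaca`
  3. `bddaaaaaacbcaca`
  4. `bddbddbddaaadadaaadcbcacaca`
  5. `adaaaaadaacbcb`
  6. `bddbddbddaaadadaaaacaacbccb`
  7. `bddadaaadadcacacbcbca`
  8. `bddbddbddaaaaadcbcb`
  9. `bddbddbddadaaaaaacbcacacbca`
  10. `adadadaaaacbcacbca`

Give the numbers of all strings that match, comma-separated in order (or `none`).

1, 2, 3, 4, 5, 7, 8, 9, 10

1 → match
2 → match
3 → match
4 → match
5 → match
6 → no match
7 → match
8 → match
9 → match
10 → match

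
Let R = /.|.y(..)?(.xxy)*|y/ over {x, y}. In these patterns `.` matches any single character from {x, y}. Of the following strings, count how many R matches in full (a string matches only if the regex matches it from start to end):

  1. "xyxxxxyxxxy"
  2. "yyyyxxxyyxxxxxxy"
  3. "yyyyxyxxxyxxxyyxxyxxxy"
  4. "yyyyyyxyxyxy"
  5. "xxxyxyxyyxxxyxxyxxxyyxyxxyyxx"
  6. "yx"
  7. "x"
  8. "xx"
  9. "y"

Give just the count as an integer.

2

1 → no match
2 → no match
3 → no match
4 → no match
5 → no match
6 → no match
7 → match
8 → no match
9 → match
Total matched: 2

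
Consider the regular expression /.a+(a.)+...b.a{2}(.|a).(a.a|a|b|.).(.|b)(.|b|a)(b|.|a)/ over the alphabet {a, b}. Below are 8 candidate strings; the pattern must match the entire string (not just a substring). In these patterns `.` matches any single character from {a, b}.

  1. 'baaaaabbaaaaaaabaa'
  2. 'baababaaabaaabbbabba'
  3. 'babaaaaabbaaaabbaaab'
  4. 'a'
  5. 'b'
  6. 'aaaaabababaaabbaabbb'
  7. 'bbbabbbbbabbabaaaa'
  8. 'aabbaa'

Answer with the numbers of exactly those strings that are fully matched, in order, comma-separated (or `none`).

1 → match
2 → match
3 → no match
4 → no match
5 → no match
6 → match
7 → no match
8 → no match

1, 2, 6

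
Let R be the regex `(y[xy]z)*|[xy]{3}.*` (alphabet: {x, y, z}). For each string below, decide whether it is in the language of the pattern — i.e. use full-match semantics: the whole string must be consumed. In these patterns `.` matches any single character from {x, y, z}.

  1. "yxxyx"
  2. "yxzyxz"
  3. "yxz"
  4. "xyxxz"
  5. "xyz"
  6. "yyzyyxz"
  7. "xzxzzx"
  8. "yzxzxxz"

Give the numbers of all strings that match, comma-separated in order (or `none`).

1. "yxxyx" → match
2. "yxzyxz" → match
3. "yxz" → match
4. "xyxxz" → match
5. "xyz" → no match
6. "yyzyyxz" → no match
7. "xzxzzx" → no match
8. "yzxzxxz" → no match

1, 2, 3, 4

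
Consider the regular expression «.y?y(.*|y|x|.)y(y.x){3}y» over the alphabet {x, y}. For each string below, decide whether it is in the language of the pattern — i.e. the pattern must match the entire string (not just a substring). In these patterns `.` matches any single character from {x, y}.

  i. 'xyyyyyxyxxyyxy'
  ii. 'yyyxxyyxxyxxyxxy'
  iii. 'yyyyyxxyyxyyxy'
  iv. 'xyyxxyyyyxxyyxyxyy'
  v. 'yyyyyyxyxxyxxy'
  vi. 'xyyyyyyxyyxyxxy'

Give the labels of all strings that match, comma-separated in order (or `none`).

i → match
ii → match
iii → match
iv → no match — must end with 'xy'
v → match
vi → match

i, ii, iii, v, vi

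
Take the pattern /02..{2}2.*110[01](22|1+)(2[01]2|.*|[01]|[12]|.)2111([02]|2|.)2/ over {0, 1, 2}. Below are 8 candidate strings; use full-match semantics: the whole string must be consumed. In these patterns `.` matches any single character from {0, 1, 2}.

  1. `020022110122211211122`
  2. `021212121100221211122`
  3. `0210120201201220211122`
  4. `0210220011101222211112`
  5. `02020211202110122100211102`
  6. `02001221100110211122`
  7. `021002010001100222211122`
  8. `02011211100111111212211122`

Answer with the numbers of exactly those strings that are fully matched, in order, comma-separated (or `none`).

1 → match
2 → match
3 → no match
4 → match
5 → match
6 → match
7 → match
8 → match

1, 2, 4, 5, 6, 7, 8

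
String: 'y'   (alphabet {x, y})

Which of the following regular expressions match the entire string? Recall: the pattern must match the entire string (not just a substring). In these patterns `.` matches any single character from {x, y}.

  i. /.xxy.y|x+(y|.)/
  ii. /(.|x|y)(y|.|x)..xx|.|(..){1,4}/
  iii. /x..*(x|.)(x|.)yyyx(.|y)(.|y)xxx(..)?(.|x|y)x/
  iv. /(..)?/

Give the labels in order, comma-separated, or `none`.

i → no match
ii → match
iii → no match — must start with 'x'
iv → no match

ii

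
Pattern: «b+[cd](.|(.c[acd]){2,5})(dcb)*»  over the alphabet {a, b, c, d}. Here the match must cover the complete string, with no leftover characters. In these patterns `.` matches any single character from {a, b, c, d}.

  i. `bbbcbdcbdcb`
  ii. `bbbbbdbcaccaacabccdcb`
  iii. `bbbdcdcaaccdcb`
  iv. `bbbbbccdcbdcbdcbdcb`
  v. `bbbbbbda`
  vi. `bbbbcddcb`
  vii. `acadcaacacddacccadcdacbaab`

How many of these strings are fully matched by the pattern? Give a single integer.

5

i → match
ii → match
iii → no match
iv → match
v → match
vi → match
vii → no match — must start with `b`
Total matched: 5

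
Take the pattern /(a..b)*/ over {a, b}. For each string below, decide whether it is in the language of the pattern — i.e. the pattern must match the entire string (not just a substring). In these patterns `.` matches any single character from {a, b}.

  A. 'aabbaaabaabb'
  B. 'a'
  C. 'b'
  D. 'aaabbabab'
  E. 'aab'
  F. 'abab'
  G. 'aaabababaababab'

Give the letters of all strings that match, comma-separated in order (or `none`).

A → match
B → no match
C → no match
D → no match
E → no match
F → match
G → no match

A, F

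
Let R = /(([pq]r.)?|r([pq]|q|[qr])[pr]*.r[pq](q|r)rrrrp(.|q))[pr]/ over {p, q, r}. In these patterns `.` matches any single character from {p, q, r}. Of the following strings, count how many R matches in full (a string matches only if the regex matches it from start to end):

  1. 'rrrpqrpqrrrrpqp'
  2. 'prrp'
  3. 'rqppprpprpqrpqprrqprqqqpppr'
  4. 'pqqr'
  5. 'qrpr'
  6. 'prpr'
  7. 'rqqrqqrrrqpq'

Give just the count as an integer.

4

1 → match
2. 'prrp' → match
3 → no match
4. 'pqqr' → no match
5. 'qrpr' → match
6. 'prpr' → match
7. 'rqqrqqrrrqpq' → no match
Total matched: 4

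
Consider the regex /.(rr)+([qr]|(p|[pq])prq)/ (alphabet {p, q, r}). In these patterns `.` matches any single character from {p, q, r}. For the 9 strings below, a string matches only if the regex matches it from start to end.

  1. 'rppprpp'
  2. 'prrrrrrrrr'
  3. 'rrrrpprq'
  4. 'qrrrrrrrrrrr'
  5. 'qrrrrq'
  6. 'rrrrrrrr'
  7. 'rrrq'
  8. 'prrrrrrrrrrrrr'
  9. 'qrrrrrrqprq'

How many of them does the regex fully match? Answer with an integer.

1 → no match
2 → match
3 → no match
4 → match
5 → match
6 → match
7 → match
8 → match
9 → match
Total matched: 7

7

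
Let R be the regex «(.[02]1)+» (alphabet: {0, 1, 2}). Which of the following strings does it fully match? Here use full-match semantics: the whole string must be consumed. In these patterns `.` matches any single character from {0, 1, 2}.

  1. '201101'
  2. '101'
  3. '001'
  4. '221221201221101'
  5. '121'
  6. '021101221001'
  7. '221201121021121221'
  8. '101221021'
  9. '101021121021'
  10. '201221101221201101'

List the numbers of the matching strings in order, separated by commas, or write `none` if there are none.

1, 2, 3, 4, 5, 6, 7, 8, 9, 10

1 → match
2 → match
3 → match
4 → match
5 → match
6 → match
7 → match
8 → match
9 → match
10 → match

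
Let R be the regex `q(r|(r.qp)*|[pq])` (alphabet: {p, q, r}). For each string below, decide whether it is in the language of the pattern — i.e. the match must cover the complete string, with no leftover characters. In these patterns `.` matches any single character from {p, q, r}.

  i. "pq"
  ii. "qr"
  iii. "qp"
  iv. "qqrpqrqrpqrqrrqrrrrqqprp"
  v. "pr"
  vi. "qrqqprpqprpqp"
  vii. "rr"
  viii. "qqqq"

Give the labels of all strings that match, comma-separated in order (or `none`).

i → no match — must start with "q"
ii → match
iii → match
iv → no match
v → no match — must start with "q"
vi → match
vii → no match — must start with "q"
viii → no match

ii, iii, vi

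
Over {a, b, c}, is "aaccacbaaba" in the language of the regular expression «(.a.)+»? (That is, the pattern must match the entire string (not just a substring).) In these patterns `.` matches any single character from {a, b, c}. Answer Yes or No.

No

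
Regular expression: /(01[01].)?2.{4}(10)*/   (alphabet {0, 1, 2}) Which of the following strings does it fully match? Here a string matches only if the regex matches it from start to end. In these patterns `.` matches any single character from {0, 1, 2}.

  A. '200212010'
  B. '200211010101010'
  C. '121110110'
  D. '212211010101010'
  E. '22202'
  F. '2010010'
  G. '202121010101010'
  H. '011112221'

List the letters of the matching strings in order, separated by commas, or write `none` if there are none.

B, D, E, F, G

A → no match
B → match
C → no match
D → match
E → match
F → match
G → match
H → no match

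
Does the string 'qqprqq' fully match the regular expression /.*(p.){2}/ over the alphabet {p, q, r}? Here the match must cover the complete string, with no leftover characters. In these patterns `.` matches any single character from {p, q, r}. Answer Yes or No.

No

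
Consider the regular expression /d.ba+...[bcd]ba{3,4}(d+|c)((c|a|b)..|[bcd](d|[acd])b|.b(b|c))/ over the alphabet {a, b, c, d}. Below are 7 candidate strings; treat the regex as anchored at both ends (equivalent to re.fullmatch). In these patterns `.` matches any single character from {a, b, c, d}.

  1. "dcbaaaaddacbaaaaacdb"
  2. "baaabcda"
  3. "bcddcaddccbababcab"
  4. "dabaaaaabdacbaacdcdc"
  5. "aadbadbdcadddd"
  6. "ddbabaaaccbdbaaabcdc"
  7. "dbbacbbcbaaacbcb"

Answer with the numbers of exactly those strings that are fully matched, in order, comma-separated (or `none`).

1 → no match
2 → no match — must start with "d"
3 → no match — must start with "d"
4 → no match
5 → no match — must start with "d"
6 → no match
7 → match

7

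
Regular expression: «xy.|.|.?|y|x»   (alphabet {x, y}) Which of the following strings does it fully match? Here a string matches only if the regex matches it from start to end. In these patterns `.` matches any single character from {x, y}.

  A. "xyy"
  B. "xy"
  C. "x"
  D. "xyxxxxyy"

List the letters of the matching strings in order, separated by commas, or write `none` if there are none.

A, C

A → match
B → no match
C → match
D → no match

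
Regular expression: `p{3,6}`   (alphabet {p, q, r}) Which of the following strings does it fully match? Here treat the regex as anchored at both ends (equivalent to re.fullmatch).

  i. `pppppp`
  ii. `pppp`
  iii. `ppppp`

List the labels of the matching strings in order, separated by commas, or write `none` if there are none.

i → match
ii → match
iii → match

i, ii, iii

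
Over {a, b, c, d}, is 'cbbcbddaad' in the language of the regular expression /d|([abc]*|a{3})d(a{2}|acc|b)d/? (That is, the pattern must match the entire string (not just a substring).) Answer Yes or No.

No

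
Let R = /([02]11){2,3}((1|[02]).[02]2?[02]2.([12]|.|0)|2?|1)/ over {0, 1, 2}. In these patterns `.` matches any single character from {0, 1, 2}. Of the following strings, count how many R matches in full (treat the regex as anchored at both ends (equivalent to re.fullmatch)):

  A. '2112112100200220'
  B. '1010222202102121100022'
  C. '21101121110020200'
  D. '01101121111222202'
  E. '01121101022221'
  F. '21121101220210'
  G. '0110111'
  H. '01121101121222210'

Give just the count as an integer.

A → no match
B → no match
C → match
D → match
E → match
F → match
G → match
H → match
Total matched: 6

6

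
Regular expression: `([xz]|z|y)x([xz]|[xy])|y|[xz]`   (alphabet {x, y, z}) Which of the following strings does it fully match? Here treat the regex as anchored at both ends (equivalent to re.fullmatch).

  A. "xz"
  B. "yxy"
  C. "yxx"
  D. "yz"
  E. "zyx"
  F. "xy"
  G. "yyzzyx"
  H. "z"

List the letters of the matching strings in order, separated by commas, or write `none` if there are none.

A → no match
B → match
C → match
D → no match
E → no match
F → no match
G → no match
H → match

B, C, H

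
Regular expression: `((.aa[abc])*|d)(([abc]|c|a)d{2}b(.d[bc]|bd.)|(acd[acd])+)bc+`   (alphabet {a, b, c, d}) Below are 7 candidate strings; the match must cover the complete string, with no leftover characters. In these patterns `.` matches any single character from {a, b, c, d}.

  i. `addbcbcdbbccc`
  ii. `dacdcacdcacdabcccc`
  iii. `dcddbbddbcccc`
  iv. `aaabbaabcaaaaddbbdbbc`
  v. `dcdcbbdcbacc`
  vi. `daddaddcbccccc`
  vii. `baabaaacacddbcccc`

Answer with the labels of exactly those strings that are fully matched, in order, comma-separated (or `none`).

i → no match
ii → match
iii → match
iv → match
v. `dcdcbbdcbacc` → no match
vi → no match
vii → match

ii, iii, iv, vii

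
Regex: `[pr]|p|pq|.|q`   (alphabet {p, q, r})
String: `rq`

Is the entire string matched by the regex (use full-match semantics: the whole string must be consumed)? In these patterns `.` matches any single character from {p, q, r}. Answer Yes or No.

No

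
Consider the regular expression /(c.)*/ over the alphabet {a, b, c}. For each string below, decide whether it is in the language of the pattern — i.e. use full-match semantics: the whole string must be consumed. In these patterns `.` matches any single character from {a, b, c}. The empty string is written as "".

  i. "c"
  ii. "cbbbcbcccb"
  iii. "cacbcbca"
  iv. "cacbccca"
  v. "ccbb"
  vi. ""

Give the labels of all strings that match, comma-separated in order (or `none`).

i → no match
ii → no match
iii → match
iv → match
v → no match
vi → match

iii, iv, vi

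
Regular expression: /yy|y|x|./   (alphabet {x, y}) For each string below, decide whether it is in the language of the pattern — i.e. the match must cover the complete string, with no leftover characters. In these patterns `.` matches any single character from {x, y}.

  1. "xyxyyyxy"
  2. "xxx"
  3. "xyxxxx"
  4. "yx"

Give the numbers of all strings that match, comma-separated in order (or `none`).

none

1 → no match
2 → no match
3 → no match
4 → no match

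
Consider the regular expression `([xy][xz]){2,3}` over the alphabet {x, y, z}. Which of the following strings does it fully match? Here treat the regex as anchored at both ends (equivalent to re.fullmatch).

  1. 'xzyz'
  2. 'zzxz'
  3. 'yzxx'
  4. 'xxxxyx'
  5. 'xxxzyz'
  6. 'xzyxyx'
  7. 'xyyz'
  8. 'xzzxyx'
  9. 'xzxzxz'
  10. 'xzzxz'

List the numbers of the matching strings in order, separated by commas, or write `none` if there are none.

1, 3, 4, 5, 6, 9

1 → match
2 → no match
3 → match
4 → match
5 → match
6 → match
7 → no match
8 → no match
9 → match
10 → no match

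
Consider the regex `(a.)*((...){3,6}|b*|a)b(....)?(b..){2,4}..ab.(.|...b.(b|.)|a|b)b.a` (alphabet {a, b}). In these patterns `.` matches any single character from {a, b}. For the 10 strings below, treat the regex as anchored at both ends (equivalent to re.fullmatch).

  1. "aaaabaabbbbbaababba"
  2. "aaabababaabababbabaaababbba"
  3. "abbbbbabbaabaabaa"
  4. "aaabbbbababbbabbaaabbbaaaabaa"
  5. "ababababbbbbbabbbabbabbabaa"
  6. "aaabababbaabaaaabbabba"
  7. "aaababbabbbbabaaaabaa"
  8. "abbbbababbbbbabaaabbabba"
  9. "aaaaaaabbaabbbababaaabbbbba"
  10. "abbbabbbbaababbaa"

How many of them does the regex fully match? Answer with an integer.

1 → no match
2 → match
3 → match
4 → no match
5 → match
6 → no match
7 → no match
8 → match
9 → match
10 → match
Total matched: 6

6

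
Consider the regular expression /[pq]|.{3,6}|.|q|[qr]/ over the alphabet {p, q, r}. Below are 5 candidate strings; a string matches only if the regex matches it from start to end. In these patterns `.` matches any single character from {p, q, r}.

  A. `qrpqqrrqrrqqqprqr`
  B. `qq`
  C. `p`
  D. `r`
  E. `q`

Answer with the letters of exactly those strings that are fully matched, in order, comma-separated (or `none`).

A → no match
B → no match
C → match
D → match
E → match

C, D, E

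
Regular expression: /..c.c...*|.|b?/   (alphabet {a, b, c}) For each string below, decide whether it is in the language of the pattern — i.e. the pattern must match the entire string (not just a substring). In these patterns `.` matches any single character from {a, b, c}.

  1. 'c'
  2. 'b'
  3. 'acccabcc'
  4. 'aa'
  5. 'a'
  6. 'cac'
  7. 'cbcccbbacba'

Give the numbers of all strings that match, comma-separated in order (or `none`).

1 → match
2 → match
3 → no match
4 → no match
5 → match
6 → no match
7 → match

1, 2, 5, 7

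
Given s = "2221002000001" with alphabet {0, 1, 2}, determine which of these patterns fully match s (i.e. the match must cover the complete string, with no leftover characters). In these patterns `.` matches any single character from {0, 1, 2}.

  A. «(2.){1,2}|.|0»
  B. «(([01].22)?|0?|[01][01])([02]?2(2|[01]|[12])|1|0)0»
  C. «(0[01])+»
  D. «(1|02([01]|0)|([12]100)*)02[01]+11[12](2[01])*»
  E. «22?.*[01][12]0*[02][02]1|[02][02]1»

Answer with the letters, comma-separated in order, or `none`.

E

A → no match
B → no match — must end with "0"
C → no match — must start with "0"
D → no match
E → match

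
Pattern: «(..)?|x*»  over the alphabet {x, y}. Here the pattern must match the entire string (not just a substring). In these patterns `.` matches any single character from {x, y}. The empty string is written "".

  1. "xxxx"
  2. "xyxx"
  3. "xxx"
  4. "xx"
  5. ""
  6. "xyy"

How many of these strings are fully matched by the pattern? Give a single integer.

4

1 → match
2 → no match
3 → match
4 → match
5 → match
6 → no match
Total matched: 4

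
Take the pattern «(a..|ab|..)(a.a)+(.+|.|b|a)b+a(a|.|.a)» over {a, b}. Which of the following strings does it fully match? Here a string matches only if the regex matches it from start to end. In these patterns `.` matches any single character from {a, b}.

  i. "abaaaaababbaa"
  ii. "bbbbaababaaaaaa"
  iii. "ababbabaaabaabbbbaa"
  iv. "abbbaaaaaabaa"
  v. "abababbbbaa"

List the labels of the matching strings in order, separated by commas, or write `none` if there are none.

i → match
ii → no match
iii → no match
iv → no match
v → match

i, v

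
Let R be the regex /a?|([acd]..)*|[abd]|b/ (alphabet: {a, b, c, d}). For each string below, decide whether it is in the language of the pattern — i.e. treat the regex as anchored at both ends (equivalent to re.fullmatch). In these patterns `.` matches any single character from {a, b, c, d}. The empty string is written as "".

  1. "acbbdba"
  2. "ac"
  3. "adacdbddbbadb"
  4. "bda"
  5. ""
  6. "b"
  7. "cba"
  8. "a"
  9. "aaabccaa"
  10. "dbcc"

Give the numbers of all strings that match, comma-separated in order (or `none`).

5, 6, 7, 8

1 → no match
2 → no match
3 → no match
4 → no match
5 → match
6 → match
7 → match
8 → match
9 → no match
10 → no match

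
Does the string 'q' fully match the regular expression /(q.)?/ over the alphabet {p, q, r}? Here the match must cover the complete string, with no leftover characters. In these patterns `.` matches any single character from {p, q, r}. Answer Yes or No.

No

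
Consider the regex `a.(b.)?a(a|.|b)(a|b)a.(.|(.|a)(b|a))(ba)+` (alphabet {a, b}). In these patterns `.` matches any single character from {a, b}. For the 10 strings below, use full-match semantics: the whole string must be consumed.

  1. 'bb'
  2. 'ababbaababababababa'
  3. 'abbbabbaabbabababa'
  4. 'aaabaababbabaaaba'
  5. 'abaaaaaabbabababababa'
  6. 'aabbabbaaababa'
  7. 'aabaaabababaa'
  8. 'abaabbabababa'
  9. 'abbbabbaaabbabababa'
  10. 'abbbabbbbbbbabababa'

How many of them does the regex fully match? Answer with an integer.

5

1 → no match — must start with 'a'
2 → match
3 → match
4 → no match
5 → match
6 → match
7 → no match — must end with 'ba'
8 → no match
9 → match
10 → no match
Total matched: 5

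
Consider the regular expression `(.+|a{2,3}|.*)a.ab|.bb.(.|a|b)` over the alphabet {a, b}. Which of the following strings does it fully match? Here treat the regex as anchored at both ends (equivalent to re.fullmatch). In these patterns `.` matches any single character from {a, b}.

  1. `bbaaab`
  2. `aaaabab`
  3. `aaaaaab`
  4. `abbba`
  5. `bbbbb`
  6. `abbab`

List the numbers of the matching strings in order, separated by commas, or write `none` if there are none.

1 → match
2 → match
3 → match
4 → match
5 → match
6 → match

1, 2, 3, 4, 5, 6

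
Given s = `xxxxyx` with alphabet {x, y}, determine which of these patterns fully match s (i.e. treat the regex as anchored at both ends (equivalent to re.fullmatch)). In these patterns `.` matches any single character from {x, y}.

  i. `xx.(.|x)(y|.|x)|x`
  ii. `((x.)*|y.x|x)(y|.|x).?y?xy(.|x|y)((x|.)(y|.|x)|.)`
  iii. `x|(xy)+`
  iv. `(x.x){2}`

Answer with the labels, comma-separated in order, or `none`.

iv

i → no match
ii → no match
iii → no match
iv → match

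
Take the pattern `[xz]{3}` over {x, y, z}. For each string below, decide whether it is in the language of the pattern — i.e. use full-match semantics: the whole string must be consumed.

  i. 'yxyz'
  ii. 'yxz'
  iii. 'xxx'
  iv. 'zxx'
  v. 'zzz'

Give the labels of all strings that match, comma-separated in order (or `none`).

iii, iv, v

i → no match
ii → no match
iii → match
iv → match
v → match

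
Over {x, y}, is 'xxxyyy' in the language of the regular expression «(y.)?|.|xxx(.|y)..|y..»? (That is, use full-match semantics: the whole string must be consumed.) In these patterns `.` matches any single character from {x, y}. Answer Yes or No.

Yes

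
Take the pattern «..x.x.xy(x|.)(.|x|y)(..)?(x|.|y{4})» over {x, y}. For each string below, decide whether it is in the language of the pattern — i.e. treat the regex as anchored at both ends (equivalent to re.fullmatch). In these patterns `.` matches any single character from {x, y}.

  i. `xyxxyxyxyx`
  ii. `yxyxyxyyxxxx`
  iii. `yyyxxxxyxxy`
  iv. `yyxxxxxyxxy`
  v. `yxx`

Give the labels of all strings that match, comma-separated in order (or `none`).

i → no match
ii → no match
iii → no match
iv → match
v → no match

iv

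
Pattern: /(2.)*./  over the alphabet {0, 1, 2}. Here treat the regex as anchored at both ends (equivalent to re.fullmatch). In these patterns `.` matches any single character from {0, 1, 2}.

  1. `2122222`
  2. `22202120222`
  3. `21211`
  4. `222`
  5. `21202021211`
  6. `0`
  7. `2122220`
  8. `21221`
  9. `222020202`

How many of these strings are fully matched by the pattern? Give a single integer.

1 → match
2 → match
3 → match
4 → match
5 → match
6 → match
7 → match
8 → match
9 → match
Total matched: 9

9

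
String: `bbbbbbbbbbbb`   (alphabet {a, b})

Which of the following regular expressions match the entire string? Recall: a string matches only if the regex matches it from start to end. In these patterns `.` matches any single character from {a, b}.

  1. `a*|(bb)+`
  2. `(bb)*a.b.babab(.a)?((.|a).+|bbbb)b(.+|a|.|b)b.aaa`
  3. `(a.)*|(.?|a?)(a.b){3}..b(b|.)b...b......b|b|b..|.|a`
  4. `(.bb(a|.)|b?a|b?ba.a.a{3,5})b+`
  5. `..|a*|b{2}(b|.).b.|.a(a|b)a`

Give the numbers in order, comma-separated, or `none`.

1 → match
2 → no match — must end with `aaa`
3 → no match
4 → match
5 → no match

1, 4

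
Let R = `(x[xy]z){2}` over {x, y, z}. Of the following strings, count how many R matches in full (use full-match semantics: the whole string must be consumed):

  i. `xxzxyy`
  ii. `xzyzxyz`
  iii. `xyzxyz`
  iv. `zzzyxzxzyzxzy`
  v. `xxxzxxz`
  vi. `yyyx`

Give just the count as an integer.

1

i. `xxzxyy` → no match — must end with `z`
ii. `xzyzxyz` → no match
iii. `xyzxyz` → match
iv → no match — must start with `x`
v. `xxxzxxz` → no match
vi. `yyyx` → no match — must start with `x`
Total matched: 1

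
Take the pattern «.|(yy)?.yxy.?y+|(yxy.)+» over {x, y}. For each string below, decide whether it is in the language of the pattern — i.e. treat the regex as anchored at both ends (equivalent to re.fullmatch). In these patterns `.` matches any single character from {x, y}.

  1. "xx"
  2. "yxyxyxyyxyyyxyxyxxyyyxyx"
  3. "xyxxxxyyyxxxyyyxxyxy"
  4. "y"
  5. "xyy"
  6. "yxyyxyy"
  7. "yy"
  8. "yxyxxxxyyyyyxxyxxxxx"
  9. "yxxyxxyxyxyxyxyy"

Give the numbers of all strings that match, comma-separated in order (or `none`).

4

1. "xx" → no match
2 → no match
3 → no match
4. "y" → match
5. "xyy" → no match
6. "yxyyxyy" → no match
7. "yy" → no match
8 → no match
9 → no match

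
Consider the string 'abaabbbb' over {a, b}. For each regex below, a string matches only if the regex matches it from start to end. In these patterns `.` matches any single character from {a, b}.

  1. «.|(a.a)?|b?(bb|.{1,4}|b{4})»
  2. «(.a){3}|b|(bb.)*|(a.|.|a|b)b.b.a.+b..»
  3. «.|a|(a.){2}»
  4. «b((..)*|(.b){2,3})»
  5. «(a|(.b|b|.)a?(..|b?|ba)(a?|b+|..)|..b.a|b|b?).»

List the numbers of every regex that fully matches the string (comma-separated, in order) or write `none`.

1 → no match
2 → no match
3 → no match
4 → no match — must start with 'b'
5 → match

5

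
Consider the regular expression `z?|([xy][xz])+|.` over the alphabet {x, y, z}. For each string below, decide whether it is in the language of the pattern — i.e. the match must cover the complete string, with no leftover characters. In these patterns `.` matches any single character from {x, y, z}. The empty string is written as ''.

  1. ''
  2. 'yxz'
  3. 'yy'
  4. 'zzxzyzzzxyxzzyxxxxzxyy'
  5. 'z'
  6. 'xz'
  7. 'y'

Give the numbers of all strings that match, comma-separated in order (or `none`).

1, 5, 6, 7

1 → match
2 → no match
3 → no match
4 → no match
5 → match
6 → match
7 → match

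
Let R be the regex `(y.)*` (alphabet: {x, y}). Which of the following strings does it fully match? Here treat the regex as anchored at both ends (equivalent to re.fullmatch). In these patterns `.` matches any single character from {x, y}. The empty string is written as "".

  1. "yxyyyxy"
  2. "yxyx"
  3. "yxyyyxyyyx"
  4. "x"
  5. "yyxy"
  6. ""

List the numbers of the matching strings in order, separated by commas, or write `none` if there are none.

1. "yxyyyxy" → no match
2. "yxyx" → match
3. "yxyyyxyyyx" → match
4. "x" → no match
5. "yyxy" → no match
6. "" → match

2, 3, 6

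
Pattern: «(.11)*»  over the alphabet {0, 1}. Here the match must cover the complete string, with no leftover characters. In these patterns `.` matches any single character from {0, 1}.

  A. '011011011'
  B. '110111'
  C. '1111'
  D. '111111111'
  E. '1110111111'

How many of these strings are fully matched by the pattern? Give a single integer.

2

A → match
B → no match
C → no match
D → match
E → no match
Total matched: 2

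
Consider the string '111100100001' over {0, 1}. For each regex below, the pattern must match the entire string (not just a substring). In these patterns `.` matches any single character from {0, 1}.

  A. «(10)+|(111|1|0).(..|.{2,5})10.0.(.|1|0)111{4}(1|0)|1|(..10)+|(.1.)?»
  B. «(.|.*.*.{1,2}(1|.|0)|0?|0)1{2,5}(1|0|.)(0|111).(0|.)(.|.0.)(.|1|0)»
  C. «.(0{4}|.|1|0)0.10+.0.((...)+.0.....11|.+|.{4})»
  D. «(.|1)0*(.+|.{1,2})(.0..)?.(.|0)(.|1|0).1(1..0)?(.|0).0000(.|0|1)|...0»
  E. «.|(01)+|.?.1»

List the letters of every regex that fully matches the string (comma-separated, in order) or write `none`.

B

A → no match
B → match
C → no match
D → no match
E → no match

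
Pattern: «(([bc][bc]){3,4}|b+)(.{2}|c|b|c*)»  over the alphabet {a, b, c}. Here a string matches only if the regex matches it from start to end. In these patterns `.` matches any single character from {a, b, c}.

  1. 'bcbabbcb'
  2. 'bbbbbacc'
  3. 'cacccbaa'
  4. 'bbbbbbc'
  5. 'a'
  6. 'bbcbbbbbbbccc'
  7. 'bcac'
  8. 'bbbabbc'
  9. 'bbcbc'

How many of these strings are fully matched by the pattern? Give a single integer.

1 → no match
2 → no match
3 → no match
4 → match
5 → no match
6 → no match
7 → no match
8 → no match
9 → no match
Total matched: 1

1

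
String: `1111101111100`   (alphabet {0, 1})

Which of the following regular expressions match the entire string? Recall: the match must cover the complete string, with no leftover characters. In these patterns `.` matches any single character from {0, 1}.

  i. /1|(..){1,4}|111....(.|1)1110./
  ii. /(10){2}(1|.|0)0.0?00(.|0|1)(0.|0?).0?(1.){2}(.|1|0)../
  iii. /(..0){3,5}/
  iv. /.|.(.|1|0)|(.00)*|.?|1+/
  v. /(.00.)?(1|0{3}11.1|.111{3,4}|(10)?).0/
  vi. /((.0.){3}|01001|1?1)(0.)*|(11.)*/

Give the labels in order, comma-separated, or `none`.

i → match
ii → no match — must start with `10`
iii → no match
iv → no match
v → no match
vi → no match

i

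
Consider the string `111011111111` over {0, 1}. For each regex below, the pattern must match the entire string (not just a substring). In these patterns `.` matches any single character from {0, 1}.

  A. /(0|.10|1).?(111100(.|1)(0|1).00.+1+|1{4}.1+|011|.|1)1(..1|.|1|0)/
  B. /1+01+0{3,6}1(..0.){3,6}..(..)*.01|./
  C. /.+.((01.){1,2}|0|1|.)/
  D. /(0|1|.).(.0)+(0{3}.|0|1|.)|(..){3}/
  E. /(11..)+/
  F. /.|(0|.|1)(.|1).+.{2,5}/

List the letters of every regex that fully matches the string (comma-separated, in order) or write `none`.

C, E, F

A → no match
B → no match
C → match
D → no match
E → match
F → match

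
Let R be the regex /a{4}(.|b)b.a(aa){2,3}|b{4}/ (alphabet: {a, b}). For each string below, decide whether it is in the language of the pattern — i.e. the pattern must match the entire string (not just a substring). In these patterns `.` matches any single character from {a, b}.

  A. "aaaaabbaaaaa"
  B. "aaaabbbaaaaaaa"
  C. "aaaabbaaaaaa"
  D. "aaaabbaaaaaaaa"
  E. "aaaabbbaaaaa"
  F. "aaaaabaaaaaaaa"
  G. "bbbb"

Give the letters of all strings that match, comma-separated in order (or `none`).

A, B, C, D, E, F, G

A → match
B → match
C → match
D → match
E → match
F → match
G → match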